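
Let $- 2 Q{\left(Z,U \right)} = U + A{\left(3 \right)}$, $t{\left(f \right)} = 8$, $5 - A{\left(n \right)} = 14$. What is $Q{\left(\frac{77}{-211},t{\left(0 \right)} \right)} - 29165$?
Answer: $- \frac{58329}{2} \approx -29165.0$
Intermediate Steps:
$A{\left(n \right)} = -9$ ($A{\left(n \right)} = 5 - 14 = -9$)
$Q{\left(Z,U \right)} = \frac{9}{2} - \frac{U}{2}$ ($Q{\left(Z,U \right)} = - \frac{U - 9}{2} = - \frac{-9 + U}{2} = \frac{9}{2} - \frac{U}{2}$)
$Q{\left(\frac{77}{-211},t{\left(0 \right)} \right)} - 29165 = \left(\frac{9}{2} - 4\right) - 29165 = \frac{1}{2} - 29165 = - \frac{58329}{2}$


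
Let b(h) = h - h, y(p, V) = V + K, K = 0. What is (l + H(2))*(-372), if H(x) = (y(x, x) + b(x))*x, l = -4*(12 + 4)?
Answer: 22320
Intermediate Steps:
y(p, V) = V (y(p, V) = V + 0 = V)
b(h) = 0
l = -64 (l = -4*16 = -64)
H(x) = x² (H(x) = (x + 0)*x = x*x = x²)
(l + H(2))*(-372) = (-64 + 2²)*(-372) = (-64 + 4)*(-372) = -60*(-372) = 22320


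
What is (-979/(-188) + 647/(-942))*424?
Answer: 42430846/22137 ≈ 1916.7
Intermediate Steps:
(-979/(-188) + 647/(-942))*424 = (-979*(-1/188) + 647*(-1/942))*424 = (979/188 - 647/942)*424 = (400291/88548)*424 = 42430846/22137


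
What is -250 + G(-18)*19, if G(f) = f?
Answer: -592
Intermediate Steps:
-250 + G(-18)*19 = -250 - 18*19 = -250 - 342 = -592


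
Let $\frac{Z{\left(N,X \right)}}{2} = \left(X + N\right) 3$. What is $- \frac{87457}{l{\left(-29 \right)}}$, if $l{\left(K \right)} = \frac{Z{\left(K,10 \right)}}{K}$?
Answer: $- \frac{133487}{6} \approx -22248.0$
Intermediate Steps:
$Z{\left(N,X \right)} = 6 N + 6 X$ ($Z{\left(N,X \right)} = 2 \left(X + N\right) 3 = 2 \left(N + X\right) 3 = 2 \left(3 N + 3 X\right) = 6 N + 6 X$)
$l{\left(K \right)} = \frac{60 + 6 K}{K}$ ($l{\left(K \right)} = \frac{6 K + 6 \cdot 10}{K} = \frac{6 K + 60}{K} = \frac{60 + 6 K}{K}$)
$- \frac{87457}{l{\left(-29 \right)}} = - \frac{87457}{6 + \frac{60}{-29}} = - \frac{87457}{6 + 60 \left(- \frac{1}{29}\right)} = - \frac{87457}{6 - \frac{60}{29}} = - \frac{87457}{\frac{114}{29}} = \left(-87457\right) \frac{29}{114} = - \frac{133487}{6}$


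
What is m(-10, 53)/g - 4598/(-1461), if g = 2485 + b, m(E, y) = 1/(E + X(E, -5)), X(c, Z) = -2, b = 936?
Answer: 62918545/19992324 ≈ 3.1471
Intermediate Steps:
m(E, y) = 1/(-2 + E) (m(E, y) = 1/(E - 2) = 1/(-2 + E))
g = 3421 (g = 2485 + 936 = 3421)
m(-10, 53)/g - 4598/(-1461) = 1/(-2 - 10*3421) - 4598/(-1461) = (1/3421)/(-12) - 4598*(-1/1461) = -1/12*1/3421 + 4598/1461 = -1/41052 + 4598/1461 = 62918545/19992324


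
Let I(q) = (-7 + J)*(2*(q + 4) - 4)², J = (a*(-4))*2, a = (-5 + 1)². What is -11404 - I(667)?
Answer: 241671536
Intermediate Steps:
a = 16 (a = (-4)² = 16)
J = -128 (J = (16*(-4))*2 = -64*2 = -128)
I(q) = -135*(4 + 2*q)² (I(q) = (-7 - 128)*(2*(q + 4) - 4)² = -135*(2*(4 + q) - 4)² = -135*((8 + 2*q) - 4)² = -135*(4 + 2*q)²)
-11404 - I(667) = -11404 - (-540)*(2 + 667)² = -11404 - (-540)*669² = -11404 - (-540)*447561 = -11404 - 1*(-241682940) = -11404 + 241682940 = 241671536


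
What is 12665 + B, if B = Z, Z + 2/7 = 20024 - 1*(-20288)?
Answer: 370837/7 ≈ 52977.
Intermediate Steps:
Z = 282182/7 (Z = -2/7 + (20024 - 1*(-20288)) = -2/7 + (20024 + 20288) = -2/7 + 40312 = 282182/7 ≈ 40312.)
B = 282182/7 ≈ 40312.
12665 + B = 12665 + 282182/7 = 370837/7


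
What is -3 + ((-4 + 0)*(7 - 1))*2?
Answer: -51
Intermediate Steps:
-3 + ((-4 + 0)*(7 - 1))*2 = -3 - 4*6*2 = -3 - 24*2 = -3 - 48 = -51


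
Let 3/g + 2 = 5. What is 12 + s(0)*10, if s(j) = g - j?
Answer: 22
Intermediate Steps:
g = 1 (g = 3/(-2 + 5) = 3/3 = 3*(1/3) = 1)
s(j) = 1 - j
12 + s(0)*10 = 12 + (1 - 1*0)*10 = 12 + (1 + 0)*10 = 12 + 1*10 = 12 + 10 = 22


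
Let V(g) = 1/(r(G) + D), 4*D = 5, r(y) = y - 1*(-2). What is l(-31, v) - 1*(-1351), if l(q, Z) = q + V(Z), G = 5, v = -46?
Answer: 43564/33 ≈ 1320.1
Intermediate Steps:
r(y) = 2 + y (r(y) = y + 2 = 2 + y)
D = 5/4 (D = (¼)*5 = 5/4 ≈ 1.2500)
V(g) = 4/33 (V(g) = 1/((2 + 5) + 5/4) = 1/(7 + 5/4) = 1/(33/4) = 4/33)
l(q, Z) = 4/33 + q (l(q, Z) = q + 4/33 = 4/33 + q)
l(-31, v) - 1*(-1351) = (4/33 - 31) - 1*(-1351) = -1019/33 + 1351 = 43564/33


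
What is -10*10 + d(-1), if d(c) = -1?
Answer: -101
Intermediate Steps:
-10*10 + d(-1) = -10*10 - 1 = -100 - 1 = -101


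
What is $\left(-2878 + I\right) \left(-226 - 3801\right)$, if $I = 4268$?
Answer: $-5597530$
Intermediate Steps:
$\left(-2878 + I\right) \left(-226 - 3801\right) = \left(-2878 + 4268\right) \left(-226 - 3801\right) = 1390 \left(-4027\right) = -5597530$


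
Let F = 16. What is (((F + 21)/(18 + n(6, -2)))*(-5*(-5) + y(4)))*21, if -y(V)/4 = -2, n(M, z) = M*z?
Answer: 8547/2 ≈ 4273.5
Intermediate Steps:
y(V) = 8 (y(V) = -4*(-2) = 8)
(((F + 21)/(18 + n(6, -2)))*(-5*(-5) + y(4)))*21 = (((16 + 21)/(18 + 6*(-2)))*(-5*(-5) + 8))*21 = ((37/(18 - 12))*(25 + 8))*21 = ((37/6)*33)*21 = (407/2)*21 = 8547/2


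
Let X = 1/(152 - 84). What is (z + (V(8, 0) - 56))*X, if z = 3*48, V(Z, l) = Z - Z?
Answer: 22/17 ≈ 1.2941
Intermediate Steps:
V(Z, l) = 0
z = 144
X = 1/68 ≈ 0.014706
(z + (V(8, 0) - 56))*X = (144 + (0 - 56))*(1/68) = (144 - 56)*(1/68) = 88*(1/68) = 22/17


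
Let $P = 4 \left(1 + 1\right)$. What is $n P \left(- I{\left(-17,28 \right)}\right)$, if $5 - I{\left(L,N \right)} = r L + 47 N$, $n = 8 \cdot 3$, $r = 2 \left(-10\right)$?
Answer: $316992$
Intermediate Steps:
$r = -20$
$n = 24$
$P = 8$ ($P = 4 \cdot 2 = 8$)
$I{\left(L,N \right)} = 5 - 47 N + 20 L$ ($I{\left(L,N \right)} = 5 - \left(- 20 L + 47 N\right) = 5 + \left(- 47 N + 20 L\right) = 5 - 47 N + 20 L$)
$n P \left(- I{\left(-17,28 \right)}\right) = 24 \cdot 8 \left(- (5 - 1316 + 20 \left(-17\right))\right) = 192 \left(- (5 - 1316 - 340)\right) = 192 \left(\left(-1\right) \left(-1651\right)\right) = 192 \cdot 1651 = 316992$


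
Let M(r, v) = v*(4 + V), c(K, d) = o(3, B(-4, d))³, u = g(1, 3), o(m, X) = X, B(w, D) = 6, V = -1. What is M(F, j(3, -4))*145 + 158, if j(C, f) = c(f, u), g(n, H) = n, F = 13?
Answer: 94118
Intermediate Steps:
u = 1
c(K, d) = 216 (c(K, d) = 6³ = 216)
j(C, f) = 216
M(r, v) = 3*v (M(r, v) = v*(4 - 1) = v*3 = 3*v)
M(F, j(3, -4))*145 + 158 = (3*216)*145 + 158 = 648*145 + 158 = 93960 + 158 = 94118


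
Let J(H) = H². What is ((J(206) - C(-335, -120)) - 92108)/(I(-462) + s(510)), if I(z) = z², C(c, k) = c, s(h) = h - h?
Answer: -49337/213444 ≈ -0.23115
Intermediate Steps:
s(h) = 0
((J(206) - C(-335, -120)) - 92108)/(I(-462) + s(510)) = ((206² - 1*(-335)) - 92108)/((-462)² + 0) = ((42436 + 335) - 92108)/(213444 + 0) = (42771 - 92108)/213444 = -49337*1/213444 = -49337/213444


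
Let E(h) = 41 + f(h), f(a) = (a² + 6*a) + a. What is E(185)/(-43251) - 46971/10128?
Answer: -797234843/146015376 ≈ -5.4599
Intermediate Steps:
f(a) = a² + 7*a
E(h) = 41 + h*(7 + h)
E(185)/(-43251) - 46971/10128 = (41 + 185*(7 + 185))/(-43251) - 46971/10128 = (41 + 185*192)*(-1/43251) - 46971*1/10128 = (41 + 35520)*(-1/43251) - 15657/3376 = 35561*(-1/43251) - 15657/3376 = -35561/43251 - 15657/3376 = -797234843/146015376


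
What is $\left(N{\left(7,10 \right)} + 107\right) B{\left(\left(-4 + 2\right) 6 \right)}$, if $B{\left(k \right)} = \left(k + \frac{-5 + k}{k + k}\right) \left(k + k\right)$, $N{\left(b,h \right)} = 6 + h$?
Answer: $33333$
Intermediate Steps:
$B{\left(k \right)} = 2 k \left(k + \frac{-5 + k}{2 k}\right)$ ($B{\left(k \right)} = \left(k + \frac{-5 + k}{2 k}\right) 2 k = 2 k \left(k + \frac{-5 + k}{2 k}\right)$)
$\left(N{\left(7,10 \right)} + 107\right) B{\left(\left(-4 + 2\right) 6 \right)} = \left(\left(6 + 10\right) + 107\right) \left(-5 + \left(-4 + 2\right) 6 + 2 \left(\left(-4 + 2\right) 6\right)^{2}\right) = \left(16 + 107\right) \left(-5 - 12 + 2 \left(\left(-2\right) 6\right)^{2}\right) = 123 \left(-5 - 12 + 2 \left(-12\right)^{2}\right) = 123 \left(-5 - 12 + 2 \cdot 144\right) = 123 \left(-5 - 12 + 288\right) = 123 \cdot 271 = 33333$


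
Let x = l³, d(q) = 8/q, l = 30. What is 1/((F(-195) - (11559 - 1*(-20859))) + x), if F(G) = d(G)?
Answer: -195/1056518 ≈ -0.00018457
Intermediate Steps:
x = 27000 (x = 30³ = 27000)
F(G) = 8/G
1/((F(-195) - (11559 - 1*(-20859))) + x) = 1/((8/(-195) - (11559 - 1*(-20859))) + 27000) = 1/((8*(-1/195) - (11559 + 20859)) + 27000) = 1/((-8/195 - 1*32418) + 27000) = 1/((-8/195 - 32418) + 27000) = 1/(-6321518/195 + 27000) = 1/(-1056518/195) = -195/1056518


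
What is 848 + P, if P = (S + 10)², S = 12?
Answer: 1332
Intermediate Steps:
P = 484 (P = (12 + 10)² = 22² = 484)
848 + P = 848 + 484 = 1332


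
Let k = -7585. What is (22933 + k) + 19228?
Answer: 34576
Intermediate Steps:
(22933 + k) + 19228 = (22933 - 7585) + 19228 = 15348 + 19228 = 34576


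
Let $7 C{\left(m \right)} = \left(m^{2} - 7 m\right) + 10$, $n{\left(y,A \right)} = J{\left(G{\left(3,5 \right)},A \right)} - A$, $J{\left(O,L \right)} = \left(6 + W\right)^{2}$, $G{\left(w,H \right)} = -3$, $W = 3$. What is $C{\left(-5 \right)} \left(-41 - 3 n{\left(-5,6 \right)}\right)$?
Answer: $-2660$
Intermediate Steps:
$J{\left(O,L \right)} = 81$ ($J{\left(O,L \right)} = \left(6 + 3\right)^{2} = 9^{2} = 81$)
$n{\left(y,A \right)} = 81 - A$
$C{\left(m \right)} = \frac{10}{7} - m + \frac{m^{2}}{7}$ ($C{\left(m \right)} = \frac{\left(m^{2} - 7 m\right) + 10}{7} = \frac{10 + m^{2} - 7 m}{7} = \frac{10}{7} - m + \frac{m^{2}}{7}$)
$C{\left(-5 \right)} \left(-41 - 3 n{\left(-5,6 \right)}\right) = \left(\frac{10}{7} - -5 + \frac{\left(-5\right)^{2}}{7}\right) \left(-41 - 3 \left(81 - 6\right)\right) = \left(\frac{10}{7} + 5 + \frac{1}{7} \cdot 25\right) \left(-41 - 3 \left(81 - 6\right)\right) = \left(\frac{10}{7} + 5 + \frac{25}{7}\right) \left(-41 - 225\right) = 10 \left(-41 - 225\right) = 10 \left(-266\right) = -2660$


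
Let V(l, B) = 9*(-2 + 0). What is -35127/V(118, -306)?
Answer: 3903/2 ≈ 1951.5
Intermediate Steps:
V(l, B) = -18 (V(l, B) = 9*(-2) = -18)
-35127/V(118, -306) = -35127/(-18) = -35127*(-1/18) = 3903/2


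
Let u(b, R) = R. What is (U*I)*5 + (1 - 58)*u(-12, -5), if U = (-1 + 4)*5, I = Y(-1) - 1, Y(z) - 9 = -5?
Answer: 510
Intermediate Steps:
Y(z) = 4 (Y(z) = 9 - 5 = 4)
I = 3 (I = 4 - 1 = 3)
U = 15 (U = 3*5 = 15)
(U*I)*5 + (1 - 58)*u(-12, -5) = (15*3)*5 + (1 - 58)*(-5) = 45*5 - 57*(-5) = 225 + 285 = 510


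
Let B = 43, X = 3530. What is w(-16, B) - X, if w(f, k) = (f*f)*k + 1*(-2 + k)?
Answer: 7519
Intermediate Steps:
w(f, k) = -2 + k + k*f² (w(f, k) = f²*k + (-2 + k) = k*f² + (-2 + k) = -2 + k + k*f²)
w(-16, B) - X = (-2 + 43 + 43*(-16)²) - 1*3530 = (-2 + 43 + 43*256) - 3530 = (-2 + 43 + 11008) - 3530 = 11049 - 3530 = 7519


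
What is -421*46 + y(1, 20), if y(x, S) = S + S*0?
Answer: -19346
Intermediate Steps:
y(x, S) = S (y(x, S) = S + 0 = S)
-421*46 + y(1, 20) = -421*46 + 20 = -19366 + 20 = -19346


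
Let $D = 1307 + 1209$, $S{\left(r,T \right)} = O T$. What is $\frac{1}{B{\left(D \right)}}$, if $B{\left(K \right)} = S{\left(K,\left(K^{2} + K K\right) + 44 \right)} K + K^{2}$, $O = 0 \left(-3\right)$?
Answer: $\frac{1}{6330256} \approx 1.5797 \cdot 10^{-7}$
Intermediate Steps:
$O = 0$
$S{\left(r,T \right)} = 0$ ($S{\left(r,T \right)} = 0 T = 0$)
$D = 2516$
$B{\left(K \right)} = K^{2}$ ($B{\left(K \right)} = 0 K + K^{2} = 0 + K^{2} = K^{2}$)
$\frac{1}{B{\left(D \right)}} = \frac{1}{2516^{2}} = \frac{1}{6330256}$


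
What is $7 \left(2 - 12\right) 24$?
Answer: $-1680$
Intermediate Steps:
$7 \left(2 - 12\right) 24 = 7 \left(-10\right) 24 = \left(-70\right) 24 = -1680$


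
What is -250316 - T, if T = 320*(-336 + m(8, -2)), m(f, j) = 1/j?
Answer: -142636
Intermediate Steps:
T = -107680 (T = 320*(-336 + 1/(-2)) = 320*(-336 - ½) = 320*(-673/2) = -107680)
-250316 - T = -250316 - 1*(-107680) = -250316 + 107680 = -142636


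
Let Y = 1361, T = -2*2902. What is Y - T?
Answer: 7165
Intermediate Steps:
T = -5804
Y - T = 1361 - 1*(-5804) = 1361 + 5804 = 7165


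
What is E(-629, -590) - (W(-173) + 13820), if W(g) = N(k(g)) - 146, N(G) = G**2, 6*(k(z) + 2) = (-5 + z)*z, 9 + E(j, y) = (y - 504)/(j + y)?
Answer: -288910338286/10971 ≈ -2.6334e+7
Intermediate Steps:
E(j, y) = -9 + (-504 + y)/(j + y) (E(j, y) = -9 + (y - 504)/(j + y) = -9 + (-504 + y)/(j + y))
k(z) = -2 + z*(-5 + z)/6 (k(z) = -2 + ((-5 + z)*z)/6 = -2 + (z*(-5 + z))/6 = -2 + z*(-5 + z)/6)
W(g) = -146 + (-2 - 5*g/6 + g**2/6)**2 (W(g) = (-2 - 5*g/6 + g**2/6)**2 - 146 = -146 + (-2 - 5*g/6 + g**2/6)**2)
E(-629, -590) - (W(-173) + 13820) = (-504 - 9*(-629) - 8*(-590))/(-629 - 590) - ((-146 + (12 - 1*(-173)**2 + 5*(-173))**2/36) + 13820) = (-504 + 5661 + 4720)/(-1219) - ((-146 + (12 - 1*29929 - 865)**2/36) + 13820) = -1/1219*9877 - ((-146 + (12 - 29929 - 865)**2/36) + 13820) = -9877/1219 - ((-146 + (1/36)*(-30782)**2) + 13820) = -9877/1219 - ((-146 + (1/36)*947531524) + 13820) = -9877/1219 - ((-146 + 236882881/9) + 13820) = -9877/1219 - (236881567/9 + 13820) = -9877/1219 - 1*237005947/9 = -9877/1219 - 237005947/9 = -288910338286/10971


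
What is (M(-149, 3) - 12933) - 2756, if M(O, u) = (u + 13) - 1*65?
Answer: -15738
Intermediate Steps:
M(O, u) = -52 + u (M(O, u) = (13 + u) - 65 = -52 + u)
(M(-149, 3) - 12933) - 2756 = ((-52 + 3) - 12933) - 2756 = (-49 - 12933) - 2756 = -12982 - 2756 = -15738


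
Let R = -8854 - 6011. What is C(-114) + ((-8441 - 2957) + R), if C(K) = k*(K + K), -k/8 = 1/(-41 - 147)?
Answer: -1234817/47 ≈ -26273.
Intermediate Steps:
R = -14865
k = 2/47 (k = -8/(-41 - 147) = -8/(-188) = -8*(-1/188) = 2/47 ≈ 0.042553)
C(K) = 4*K/47 (C(K) = 2*(K + K)/47 = 2*(2*K)/47 = 4*K/47)
C(-114) + ((-8441 - 2957) + R) = (4/47)*(-114) + ((-8441 - 2957) - 14865) = -456/47 + (-11398 - 14865) = -456/47 - 26263 = -1234817/47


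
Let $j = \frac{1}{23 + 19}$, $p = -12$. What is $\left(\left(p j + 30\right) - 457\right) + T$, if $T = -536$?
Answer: $- \frac{6743}{7} \approx -963.29$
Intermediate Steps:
$j = \frac{1}{42} \approx 0.02381$
$\left(\left(p j + 30\right) - 457\right) + T = \left(\left(\left(-12\right) \frac{1}{42} + 30\right) - 457\right) - 536 = \left(\left(- \frac{2}{7} + 30\right) - 457\right) - 536 = \left(\frac{208}{7} - 457\right) - 536 = - \frac{2991}{7} - 536 = - \frac{6743}{7}$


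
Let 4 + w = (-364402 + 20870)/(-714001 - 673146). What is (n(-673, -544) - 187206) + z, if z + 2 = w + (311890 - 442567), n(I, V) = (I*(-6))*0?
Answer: -440958429151/1387147 ≈ -3.1789e+5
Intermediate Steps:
n(I, V) = 0 (n(I, V) = -6*I*0 = 0)
w = -5205056/1387147 (w = -4 + (-364402 + 20870)/(-714001 - 673146) = -4 - 343532/(-1387147) = -4 - 343532*(-1/1387147) = -4 + 343532/1387147 = -5205056/1387147 ≈ -3.7523)
z = -181276187869/1387147 (z = -2 + (-5205056/1387147 + (311890 - 442567)) = -2 + (-5205056/1387147 - 130677) = -2 - 181273413575/1387147 = -181276187869/1387147 ≈ -1.3068e+5)
(n(-673, -544) - 187206) + z = (0 - 187206) - 181276187869/1387147 = -187206 - 181276187869/1387147 = -440958429151/1387147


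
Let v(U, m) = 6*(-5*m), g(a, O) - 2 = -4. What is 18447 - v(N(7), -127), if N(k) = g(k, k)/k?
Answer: 14637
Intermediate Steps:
g(a, O) = -2 (g(a, O) = 2 - 4 = -2)
N(k) = -2/k
v(U, m) = -30*m
18447 - v(N(7), -127) = 18447 - (-30)*(-127) = 18447 - 1*3810 = 18447 - 3810 = 14637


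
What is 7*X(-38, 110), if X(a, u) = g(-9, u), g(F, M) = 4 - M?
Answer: -742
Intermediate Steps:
X(a, u) = 4 - u
7*X(-38, 110) = 7*(4 - 1*110) = 7*(4 - 110) = 7*(-106) = -742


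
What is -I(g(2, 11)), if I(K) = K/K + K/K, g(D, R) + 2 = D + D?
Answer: -2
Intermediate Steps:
g(D, R) = -2 + 2*D (g(D, R) = -2 + (D + D) = -2 + 2*D)
I(K) = 2 (I(K) = 1 + 1 = 2)
-I(g(2, 11)) = -1*2 = -2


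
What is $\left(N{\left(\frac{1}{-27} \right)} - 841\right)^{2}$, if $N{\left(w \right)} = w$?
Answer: $\frac{515653264}{729} \approx 7.0734 \cdot 10^{5}$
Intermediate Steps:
$\left(N{\left(\frac{1}{-27} \right)} - 841\right)^{2} = \left(\frac{1}{-27} - 841\right)^{2} = \left(- \frac{1}{27} - 841\right)^{2} = \left(- \frac{22708}{27}\right)^{2} = \frac{515653264}{729}$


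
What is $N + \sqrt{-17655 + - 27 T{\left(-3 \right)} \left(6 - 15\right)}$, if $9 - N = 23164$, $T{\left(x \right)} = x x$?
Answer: $-23155 + 2 i \sqrt{3867} \approx -23155.0 + 124.37 i$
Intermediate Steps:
$T{\left(x \right)} = x^{2}$
$N = -23155$ ($N = 9 - 23164 = -23155$)
$N + \sqrt{-17655 + - 27 T{\left(-3 \right)} \left(6 - 15\right)} = -23155 + \sqrt{-17655 + - 27 \left(-3\right)^{2} \left(6 - 15\right)} = -23155 + \sqrt{-17655 + \left(-27\right) 9 \left(6 - 15\right)} = -23155 + \sqrt{-17655 - -2187} = -23155 + \sqrt{-17655 + 2187} = -23155 + \sqrt{-15468} = -23155 + 2 i \sqrt{3867}$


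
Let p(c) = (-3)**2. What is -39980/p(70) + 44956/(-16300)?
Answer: -163019651/36675 ≈ -4445.0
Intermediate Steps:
p(c) = 9
-39980/p(70) + 44956/(-16300) = -39980/9 + 44956/(-16300) = -39980*1/9 + 44956*(-1/16300) = -39980/9 - 11239/4075 = -163019651/36675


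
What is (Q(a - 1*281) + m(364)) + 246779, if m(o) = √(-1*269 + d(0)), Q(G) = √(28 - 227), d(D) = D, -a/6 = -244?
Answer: 246779 + I*√199 + I*√269 ≈ 2.4678e+5 + 30.508*I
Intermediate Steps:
a = 1464 (a = -6*(-244) = 1464)
Q(G) = I*√199 (Q(G) = √(-199) = I*√199)
m(o) = I*√269 (m(o) = √(-1*269 + 0) = √(-269 + 0) = √(-269) = I*√269)
(Q(a - 1*281) + m(364)) + 246779 = (I*√199 + I*√269) + 246779 = 246779 + I*√199 + I*√269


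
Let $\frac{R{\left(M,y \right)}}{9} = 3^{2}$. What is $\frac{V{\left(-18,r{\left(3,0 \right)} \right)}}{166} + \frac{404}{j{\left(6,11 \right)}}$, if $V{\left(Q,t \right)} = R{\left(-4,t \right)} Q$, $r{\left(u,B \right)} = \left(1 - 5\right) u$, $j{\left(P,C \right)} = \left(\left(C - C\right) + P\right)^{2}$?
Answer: $\frac{1822}{747} \approx 2.4391$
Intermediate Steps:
$R{\left(M,y \right)} = 81$ ($R{\left(M,y \right)} = 9 \cdot 3^{2} = 9 \cdot 9 = 81$)
$j{\left(P,C \right)} = P^{2}$ ($j{\left(P,C \right)} = \left(0 + P\right)^{2} = P^{2}$)
$r{\left(u,B \right)} = - 4 u$
$V{\left(Q,t \right)} = 81 Q$
$\frac{V{\left(-18,r{\left(3,0 \right)} \right)}}{166} + \frac{404}{j{\left(6,11 \right)}} = \frac{81 \left(-18\right)}{166} + \frac{404}{6^{2}} = \left(-1458\right) \frac{1}{166} + \frac{404}{36} = - \frac{729}{83} + 404 \cdot \frac{1}{36} = - \frac{729}{83} + \frac{101}{9} = \frac{1822}{747}$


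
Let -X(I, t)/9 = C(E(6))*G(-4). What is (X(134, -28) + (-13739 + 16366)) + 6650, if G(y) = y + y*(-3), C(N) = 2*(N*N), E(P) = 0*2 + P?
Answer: 4093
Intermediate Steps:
E(P) = P (E(P) = 0 + P = P)
C(N) = 2*N**2
G(y) = -2*y (G(y) = y - 3*y = -2*y)
X(I, t) = -5184 (X(I, t) = -9*2*6**2*(-2*(-4)) = -9*2*36*8 = -648*8 = -9*576 = -5184)
(X(134, -28) + (-13739 + 16366)) + 6650 = (-5184 + (-13739 + 16366)) + 6650 = (-5184 + 2627) + 6650 = -2557 + 6650 = 4093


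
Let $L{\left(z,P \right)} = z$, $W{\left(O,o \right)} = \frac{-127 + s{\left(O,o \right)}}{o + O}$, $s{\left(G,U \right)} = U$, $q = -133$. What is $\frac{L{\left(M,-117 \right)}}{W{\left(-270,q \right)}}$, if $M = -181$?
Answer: $- \frac{5611}{20} \approx -280.55$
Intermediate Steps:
$W{\left(O,o \right)} = \frac{-127 + o}{O + o}$ ($W{\left(O,o \right)} = \frac{-127 + o}{o + O} = \frac{-127 + o}{O + o}$)
$\frac{L{\left(M,-117 \right)}}{W{\left(-270,q \right)}} = - \frac{181}{\frac{1}{-270 - 133} \left(-127 - 133\right)} = - \frac{181}{\frac{1}{-403} \left(-260\right)} = - \frac{181}{\left(- \frac{1}{403}\right) \left(-260\right)} = - \frac{181}{\frac{20}{31}} = \left(-181\right) \frac{31}{20} = - \frac{5611}{20}$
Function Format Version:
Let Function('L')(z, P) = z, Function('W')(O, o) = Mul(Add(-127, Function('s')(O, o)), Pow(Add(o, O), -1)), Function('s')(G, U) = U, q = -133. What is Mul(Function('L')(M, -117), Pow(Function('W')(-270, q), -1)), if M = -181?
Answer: Rational(-5611, 20) ≈ -280.55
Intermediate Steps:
Function('W')(O, o) = Mul(Pow(Add(O, o), -1), Add(-127, o)) (Function('W')(O, o) = Mul(Add(-127, o), Pow(Add(o, O), -1)) = Mul(Add(-127, o), Pow(Add(O, o), -1)) = Mul(Pow(Add(O, o), -1), Add(-127, o)))
Mul(Function('L')(M, -117), Pow(Function('W')(-270, q), -1)) = Mul(-181, Pow(Mul(Pow(Add(-270, -133), -1), Add(-127, -133)), -1)) = Mul(-181, Pow(Mul(Pow(-403, -1), -260), -1)) = Mul(-181, Pow(Mul(Rational(-1, 403), -260), -1)) = Mul(-181, Pow(Rational(20, 31), -1)) = Mul(-181, Rational(31, 20)) = Rational(-5611, 20)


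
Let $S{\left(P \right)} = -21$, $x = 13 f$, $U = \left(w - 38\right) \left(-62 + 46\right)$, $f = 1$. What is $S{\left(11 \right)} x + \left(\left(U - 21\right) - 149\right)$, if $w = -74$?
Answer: $1349$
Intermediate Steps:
$U = 1792$ ($U = \left(-74 - 38\right) \left(-62 + 46\right) = \left(-112\right) \left(-16\right) = 1792$)
$x = 13$ ($x = 13 \cdot 1 = 13$)
$S{\left(11 \right)} x + \left(\left(U - 21\right) - 149\right) = \left(-21\right) 13 + \left(\left(1792 - 21\right) - 149\right) = -273 + \left(1771 - 149\right) = -273 + 1622 = 1349$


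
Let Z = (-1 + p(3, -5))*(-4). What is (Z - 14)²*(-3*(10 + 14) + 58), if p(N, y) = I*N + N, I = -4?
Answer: -9464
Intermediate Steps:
p(N, y) = -3*N (p(N, y) = -4*N + N = -3*N)
Z = 40 (Z = (-1 - 3*3)*(-4) = (-1 - 9)*(-4) = -10*(-4) = 40)
(Z - 14)²*(-3*(10 + 14) + 58) = (40 - 14)²*(-3*(10 + 14) + 58) = 26²*(-3*24 + 58) = 676*(-72 + 58) = 676*(-14) = -9464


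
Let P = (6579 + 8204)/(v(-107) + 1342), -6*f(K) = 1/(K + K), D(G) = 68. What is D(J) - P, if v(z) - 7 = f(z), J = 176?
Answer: 98802584/1732117 ≈ 57.042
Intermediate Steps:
f(K) = -1/(12*K) (f(K) = -1/(6*(K + K)) = -1/(2*K)/6 = -1/(12*K))
v(z) = 7 - 1/(12*z)
P = 18981372/1732117 (P = (6579 + 8204)/((7 - 1/12/(-107)) + 1342) = 14783/((7 - 1/12*(-1/107)) + 1342) = 14783/((7 + 1/1284) + 1342) = 14783/(8989/1284 + 1342) = 14783/(1732117/1284) = 14783*(1284/1732117) = 18981372/1732117 ≈ 10.958)
D(J) - P = 68 - 1*18981372/1732117 = 68 - 18981372/1732117 = 98802584/1732117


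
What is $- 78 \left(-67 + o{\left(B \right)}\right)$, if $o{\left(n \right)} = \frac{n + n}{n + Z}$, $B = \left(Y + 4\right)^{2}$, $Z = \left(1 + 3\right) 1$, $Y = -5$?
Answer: $\frac{25974}{5} \approx 5194.8$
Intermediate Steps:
$Z = 4$ ($Z = 4 \cdot 1 = 4$)
$B = 1$ ($B = \left(-5 + 4\right)^{2} = \left(-1\right)^{2} = 1$)
$o{\left(n \right)} = \frac{2 n}{4 + n}$ ($o{\left(n \right)} = \frac{n + n}{n + 4} = \frac{2 n}{4 + n}$)
$- 78 \left(-67 + o{\left(B \right)}\right) = - 78 \left(-67 + 2 \cdot 1 \frac{1}{4 + 1}\right) = - 78 \left(-67 + 2 \cdot 1 \cdot \frac{1}{5}\right) = - 78 \left(-67 + \frac{2}{5}\right) = \left(-78\right) \left(- \frac{333}{5}\right) = \frac{25974}{5}$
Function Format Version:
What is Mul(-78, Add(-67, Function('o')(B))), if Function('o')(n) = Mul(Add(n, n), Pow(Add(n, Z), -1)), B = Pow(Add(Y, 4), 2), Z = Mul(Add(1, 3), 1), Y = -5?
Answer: Rational(25974, 5) ≈ 5194.8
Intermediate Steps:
Z = 4 (Z = Mul(4, 1) = 4)
B = 1 (B = Pow(Add(-5, 4), 2) = Pow(-1, 2) = 1)
Function('o')(n) = Mul(2, n, Pow(Add(4, n), -1)) (Function('o')(n) = Mul(Add(n, n), Pow(Add(n, 4), -1)) = Mul(Mul(2, n), Pow(Add(4, n), -1)) = Mul(2, n, Pow(Add(4, n), -1)))
Mul(-78, Add(-67, Function('o')(B))) = Mul(-78, Add(-67, Mul(2, 1, Pow(Add(4, 1), -1)))) = Mul(-78, Add(-67, Mul(2, 1, Pow(5, -1)))) = Mul(-78, Add(-67, Mul(2, 1, Rational(1, 5)))) = Mul(-78, Add(-67, Rational(2, 5))) = Mul(-78, Rational(-333, 5)) = Rational(25974, 5)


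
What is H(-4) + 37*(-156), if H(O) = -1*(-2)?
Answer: -5770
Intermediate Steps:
H(O) = 2
H(-4) + 37*(-156) = 2 + 37*(-156) = 2 - 5772 = -5770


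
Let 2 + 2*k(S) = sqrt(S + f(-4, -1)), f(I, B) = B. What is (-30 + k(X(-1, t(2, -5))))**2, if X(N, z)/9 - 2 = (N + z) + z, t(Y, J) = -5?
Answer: (62 - I*sqrt(82))**2/4 ≈ 940.5 - 280.72*I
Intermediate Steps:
X(N, z) = 18 + 9*N + 18*z (X(N, z) = 18 + 9*((N + z) + z) = 18 + 9*(N + 2*z) = 18 + (9*N + 18*z) = 18 + 9*N + 18*z)
k(S) = -1 + sqrt(-1 + S)/2 (k(S) = -1 + sqrt(S - 1)/2 = -1 + sqrt(-1 + S)/2)
(-30 + k(X(-1, t(2, -5))))**2 = (-30 + (-1 + sqrt(-1 + (18 + 9*(-1) + 18*(-5)))/2))**2 = (-30 + (-1 + sqrt(-1 + (18 - 9 - 90))/2))**2 = (-30 + (-1 + sqrt(-1 - 81)/2))**2 = (-30 + (-1 + sqrt(-82)/2))**2 = (-30 + (-1 + (I*sqrt(82))/2))**2 = (-30 + (-1 + I*sqrt(82)/2))**2 = (-31 + I*sqrt(82)/2)**2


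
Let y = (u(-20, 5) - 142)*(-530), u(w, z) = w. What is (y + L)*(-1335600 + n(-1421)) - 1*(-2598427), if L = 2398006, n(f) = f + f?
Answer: -3324507978345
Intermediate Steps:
n(f) = 2*f
y = 85860 (y = (-20 - 142)*(-530) = -162*(-530) = 85860)
(y + L)*(-1335600 + n(-1421)) - 1*(-2598427) = (85860 + 2398006)*(-1335600 + 2*(-1421)) - 1*(-2598427) = 2483866*(-1335600 - 2842) + 2598427 = 2483866*(-1338442) + 2598427 = -3324510576772 + 2598427 = -3324507978345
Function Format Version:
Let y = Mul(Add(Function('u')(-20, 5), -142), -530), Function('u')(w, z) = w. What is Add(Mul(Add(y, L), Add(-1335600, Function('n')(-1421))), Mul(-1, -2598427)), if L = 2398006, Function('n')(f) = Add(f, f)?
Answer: -3324507978345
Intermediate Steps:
Function('n')(f) = Mul(2, f)
y = 85860 (y = Mul(Add(-20, -142), -530) = Mul(-162, -530) = 85860)
Add(Mul(Add(y, L), Add(-1335600, Function('n')(-1421))), Mul(-1, -2598427)) = Add(Mul(Add(85860, 2398006), Add(-1335600, Mul(2, -1421))), Mul(-1, -2598427)) = Add(Mul(2483866, Add(-1335600, -2842)), 2598427) = Add(Mul(2483866, -1338442), 2598427) = Add(-3324510576772, 2598427) = -3324507978345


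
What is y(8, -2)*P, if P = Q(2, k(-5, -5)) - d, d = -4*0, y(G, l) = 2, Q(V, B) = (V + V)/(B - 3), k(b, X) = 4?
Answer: 8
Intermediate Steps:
Q(V, B) = 2*V/(-3 + B) (Q(V, B) = (2*V)/(-3 + B) = 2*V/(-3 + B))
d = 0
P = 4 (P = 2*2/(-3 + 4) - 1*0 = 2*2/1 + 0 = 2*2*1 + 0 = 4 + 0 = 4)
y(8, -2)*P = 2*4 = 8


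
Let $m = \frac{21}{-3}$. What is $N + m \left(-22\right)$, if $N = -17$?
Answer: $137$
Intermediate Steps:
$m = -7$ ($m = 21 \left(- \frac{1}{3}\right) = -7$)
$N + m \left(-22\right) = -17 - -154 = -17 + 154 = 137$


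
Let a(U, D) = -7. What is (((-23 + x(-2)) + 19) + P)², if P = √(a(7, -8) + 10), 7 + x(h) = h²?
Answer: (-7 + √3)² ≈ 27.751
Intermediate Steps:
x(h) = -7 + h²
P = √3 (P = √(-7 + 10) = √3 ≈ 1.7320)
(((-23 + x(-2)) + 19) + P)² = (((-23 + (-7 + (-2)²)) + 19) + √3)² = (((-23 + (-7 + 4)) + 19) + √3)² = (((-23 - 3) + 19) + √3)² = ((-26 + 19) + √3)² = (-7 + √3)²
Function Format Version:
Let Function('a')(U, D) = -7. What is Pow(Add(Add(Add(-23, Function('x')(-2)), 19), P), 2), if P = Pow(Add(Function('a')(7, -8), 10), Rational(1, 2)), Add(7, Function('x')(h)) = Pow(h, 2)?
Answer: Pow(Add(-7, Pow(3, Rational(1, 2))), 2) ≈ 27.751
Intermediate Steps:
Function('x')(h) = Add(-7, Pow(h, 2))
P = Pow(3, Rational(1, 2)) (P = Pow(Add(-7, 10), Rational(1, 2)) = Pow(3, Rational(1, 2)) ≈ 1.7320)
Pow(Add(Add(Add(-23, Function('x')(-2)), 19), P), 2) = Pow(Add(Add(Add(-23, Add(-7, Pow(-2, 2))), 19), Pow(3, Rational(1, 2))), 2) = Pow(Add(Add(Add(-23, Add(-7, 4)), 19), Pow(3, Rational(1, 2))), 2) = Pow(Add(Add(Add(-23, -3), 19), Pow(3, Rational(1, 2))), 2) = Pow(Add(Add(-26, 19), Pow(3, Rational(1, 2))), 2) = Pow(Add(-7, Pow(3, Rational(1, 2))), 2)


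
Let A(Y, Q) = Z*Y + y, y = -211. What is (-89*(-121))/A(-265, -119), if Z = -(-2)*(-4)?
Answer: 10769/1909 ≈ 5.6412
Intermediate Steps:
Z = -8 (Z = -1*8 = -8)
A(Y, Q) = -211 - 8*Y (A(Y, Q) = -8*Y - 211 = -211 - 8*Y)
(-89*(-121))/A(-265, -119) = (-89*(-121))/(-211 - 8*(-265)) = 10769/(-211 + 2120) = 10769/1909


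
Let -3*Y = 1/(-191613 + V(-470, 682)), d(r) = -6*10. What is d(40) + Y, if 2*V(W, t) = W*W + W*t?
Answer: -43457939/724299 ≈ -60.000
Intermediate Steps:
d(r) = -60
V(W, t) = W²/2 + W*t/2 (V(W, t) = (W*W + W*t)/2 = (W² + W*t)/2 = W²/2 + W*t/2)
Y = 1/724299 (Y = -1/(3*(-191613 + (½)*(-470)*(-470 + 682))) = -1/(3*(-191613 + (½)*(-470)*212)) = -1/(3*(-191613 - 49820)) = -⅓/(-241433) = -⅓*(-1/241433) = 1/724299 ≈ 1.3806e-6)
d(40) + Y = -60 + 1/724299 = -43457939/724299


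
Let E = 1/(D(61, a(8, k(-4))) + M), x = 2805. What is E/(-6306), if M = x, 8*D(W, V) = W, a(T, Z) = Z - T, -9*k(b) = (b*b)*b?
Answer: -4/70945653 ≈ -5.6381e-8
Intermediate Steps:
k(b) = -b**3/9 (k(b) = -b*b*b/9 = -b**2*b/9 = -b**3/9)
D(W, V) = W/8
M = 2805
E = 8/22501 (E = 1/((1/8)*61 + 2805) = 1/(61/8 + 2805) = 1/(22501/8) = 8/22501 ≈ 0.00035554)
E/(-6306) = (8/22501)/(-6306) = (8/22501)*(-1/6306) = -4/70945653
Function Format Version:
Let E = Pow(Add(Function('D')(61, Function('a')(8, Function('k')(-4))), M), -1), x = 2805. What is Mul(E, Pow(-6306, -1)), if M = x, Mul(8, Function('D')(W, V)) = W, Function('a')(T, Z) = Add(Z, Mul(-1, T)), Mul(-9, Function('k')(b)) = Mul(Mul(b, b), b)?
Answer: Rational(-4, 70945653) ≈ -5.6381e-8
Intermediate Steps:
Function('k')(b) = Mul(Rational(-1, 9), Pow(b, 3)) (Function('k')(b) = Mul(Rational(-1, 9), Mul(Mul(b, b), b)) = Mul(Rational(-1, 9), Mul(Pow(b, 2), b)) = Mul(Rational(-1, 9), Pow(b, 3)))
Function('D')(W, V) = Mul(Rational(1, 8), W)
M = 2805
E = Rational(8, 22501) (E = Pow(Add(Mul(Rational(1, 8), 61), 2805), -1) = Pow(Add(Rational(61, 8), 2805), -1) = Pow(Rational(22501, 8), -1) = Rational(8, 22501) ≈ 0.00035554)
Mul(E, Pow(-6306, -1)) = Mul(Rational(8, 22501), Pow(-6306, -1)) = Mul(Rational(8, 22501), Rational(-1, 6306)) = Rational(-4, 70945653)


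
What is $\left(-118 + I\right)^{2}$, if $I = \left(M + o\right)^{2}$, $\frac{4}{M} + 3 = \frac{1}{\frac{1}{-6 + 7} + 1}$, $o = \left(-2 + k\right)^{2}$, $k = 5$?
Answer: $\frac{2499561}{625} \approx 3999.3$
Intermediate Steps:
$o = 9$ ($o = \left(-2 + 5\right)^{2} = 3^{2} = 9$)
$M = - \frac{8}{5}$ ($M = \frac{4}{-3 + \frac{1}{\frac{1}{-6 + 7} + 1}} = \frac{4}{-3 + \frac{1}{1^{-1} + 1}} = \frac{4}{-3 + \frac{1}{1 + 1}} = \frac{4}{-3 + \frac{1}{2}} = \frac{4}{- \frac{5}{2}} = 4 \left(- \frac{2}{5}\right) = - \frac{8}{5} \approx -1.6$)
$I = \frac{1369}{25}$ ($I = \left(- \frac{8}{5} + 9\right)^{2} = \left(\frac{37}{5}\right)^{2} = \frac{1369}{25} \approx 54.76$)
$\left(-118 + I\right)^{2} = \left(-118 + \frac{1369}{25}\right)^{2} = \left(- \frac{1581}{25}\right)^{2} = \frac{2499561}{625}$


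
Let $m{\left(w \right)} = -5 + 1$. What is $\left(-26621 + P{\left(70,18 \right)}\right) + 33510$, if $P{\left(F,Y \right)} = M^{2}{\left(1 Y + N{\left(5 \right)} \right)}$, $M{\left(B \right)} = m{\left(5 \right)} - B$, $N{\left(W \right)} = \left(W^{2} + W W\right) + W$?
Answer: $12818$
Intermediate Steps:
$m{\left(w \right)} = -4$
$N{\left(W \right)} = W + 2 W^{2}$ ($N{\left(W \right)} = \left(W^{2} + W^{2}\right) + W = 2 W^{2} + W = W + 2 W^{2}$)
$M{\left(B \right)} = -4 - B$
$P{\left(F,Y \right)} = \left(-59 - Y\right)^{2}$ ($P{\left(F,Y \right)} = \left(-4 - \left(1 Y + 5 \left(1 + 2 \cdot 5\right)\right)\right)^{2} = \left(-4 - \left(Y + 5 \left(1 + 10\right)\right)\right)^{2} = \left(-4 - \left(Y + 5 \cdot 11\right)\right)^{2} = \left(-4 - \left(Y + 55\right)\right)^{2} = \left(-4 - \left(55 + Y\right)\right)^{2} = \left(-59 - Y\right)^{2}$)
$\left(-26621 + P{\left(70,18 \right)}\right) + 33510 = \left(-26621 + \left(59 + 18\right)^{2}\right) + 33510 = \left(-26621 + 77^{2}\right) + 33510 = \left(-26621 + 5929\right) + 33510 = -20692 + 33510 = 12818$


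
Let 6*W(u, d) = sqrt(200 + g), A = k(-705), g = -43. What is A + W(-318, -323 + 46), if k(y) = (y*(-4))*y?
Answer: -1988100 + sqrt(157)/6 ≈ -1.9881e+6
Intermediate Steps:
k(y) = -4*y**2 (k(y) = (-4*y)*y = -4*y**2)
A = -1988100 (A = -4*(-705)**2 = -4*497025 = -1988100)
W(u, d) = sqrt(157)/6 (W(u, d) = sqrt(200 - 43)/6 = sqrt(157)/6)
A + W(-318, -323 + 46) = -1988100 + sqrt(157)/6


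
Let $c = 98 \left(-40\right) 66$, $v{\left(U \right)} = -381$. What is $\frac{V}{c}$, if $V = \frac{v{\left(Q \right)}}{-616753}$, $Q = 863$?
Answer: $- \frac{127}{53188778720} \approx -2.3877 \cdot 10^{-9}$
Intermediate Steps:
$c = -258720$ ($c = \left(-3920\right) 66 = -258720$)
$V = \frac{381}{616753}$ ($V = - \frac{381}{-616753} = \left(-381\right) \left(- \frac{1}{616753}\right) = \frac{381}{616753} \approx 0.00061775$)
$\frac{V}{c} = \frac{381}{616753 \left(-258720\right)} = \frac{381}{616753} \left(- \frac{1}{258720}\right) = - \frac{127}{53188778720}$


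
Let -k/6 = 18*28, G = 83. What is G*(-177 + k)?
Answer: -265683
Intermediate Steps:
k = -3024 (k = -108*28 = -6*504 = -3024)
G*(-177 + k) = 83*(-177 - 3024) = 83*(-3201) = -265683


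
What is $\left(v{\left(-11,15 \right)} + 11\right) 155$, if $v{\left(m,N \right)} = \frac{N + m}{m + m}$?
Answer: $\frac{18445}{11} \approx 1676.8$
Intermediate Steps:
$v{\left(m,N \right)} = \frac{N + m}{2 m}$
$\left(v{\left(-11,15 \right)} + 11\right) 155 = \left(\frac{15 - 11}{2 \left(-11\right)} + 11\right) 155 = \left(\frac{1}{2} \left(- \frac{1}{11}\right) 4 + 11\right) 155 = \left(- \frac{2}{11} + 11\right) 155 = \frac{119}{11} \cdot 155 = \frac{18445}{11}$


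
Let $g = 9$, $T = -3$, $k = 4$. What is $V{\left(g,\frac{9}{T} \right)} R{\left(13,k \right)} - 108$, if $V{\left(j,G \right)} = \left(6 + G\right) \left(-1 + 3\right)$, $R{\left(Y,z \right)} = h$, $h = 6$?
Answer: $-72$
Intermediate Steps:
$R{\left(Y,z \right)} = 6$
$V{\left(j,G \right)} = 12 + 2 G$ ($V{\left(j,G \right)} = \left(6 + G\right) 2 = 12 + 2 G$)
$V{\left(g,\frac{9}{T} \right)} R{\left(13,k \right)} - 108 = \left(12 + 2 \frac{9}{-3}\right) 6 - 108 = \left(12 + 2 \cdot 9 \left(- \frac{1}{3}\right)\right) 6 - 108 = \left(12 + 2 \left(-3\right)\right) 6 - 108 = \left(12 - 6\right) 6 - 108 = 6 \cdot 6 - 108 = 36 - 108 = -72$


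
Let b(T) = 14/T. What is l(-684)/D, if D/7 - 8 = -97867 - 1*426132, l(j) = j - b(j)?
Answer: 233921/1254434454 ≈ 0.00018648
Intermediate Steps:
l(j) = j - 14/j
D = -3667937 (D = 56 + 7*(-97867 - 1*426132) = 56 + 7*(-97867 - 426132) = 56 + 7*(-523999) = 56 - 3667993 = -3667937)
l(-684)/D = (-684 - 14/(-684))/(-3667937) = (-684 - 14*(-1/684))*(-1/3667937) = (-684 + 7/342)*(-1/3667937) = -233921/342*(-1/3667937) = 233921/1254434454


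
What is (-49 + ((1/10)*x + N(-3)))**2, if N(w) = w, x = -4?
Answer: 68644/25 ≈ 2745.8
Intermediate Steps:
(-49 + ((1/10)*x + N(-3)))**2 = (-49 + ((1/10)*(-4) - 3))**2 = (-49 + (-2/5 - 3))**2 = (-49 - 17/5)**2 = (-262/5)**2 = 68644/25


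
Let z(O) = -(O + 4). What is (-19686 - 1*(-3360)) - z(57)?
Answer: -16265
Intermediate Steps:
z(O) = -4 - O (z(O) = -(4 + O) = -4 - O)
(-19686 - 1*(-3360)) - z(57) = (-19686 - 1*(-3360)) - (-4 - 1*57) = (-19686 + 3360) - (-4 - 57) = -16326 - 1*(-61) = -16326 + 61 = -16265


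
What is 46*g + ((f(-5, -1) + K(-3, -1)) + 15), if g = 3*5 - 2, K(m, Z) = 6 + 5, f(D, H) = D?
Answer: 619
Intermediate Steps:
K(m, Z) = 11
g = 13 (g = 15 - 2 = 13)
46*g + ((f(-5, -1) + K(-3, -1)) + 15) = 46*13 + ((-5 + 11) + 15) = 598 + (6 + 15) = 598 + 21 = 619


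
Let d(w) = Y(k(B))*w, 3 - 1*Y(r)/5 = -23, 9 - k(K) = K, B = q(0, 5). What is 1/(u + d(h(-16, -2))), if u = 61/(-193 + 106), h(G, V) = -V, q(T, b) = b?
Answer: 87/22559 ≈ 0.0038566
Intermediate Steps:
B = 5
k(K) = 9 - K
Y(r) = 130 (Y(r) = 15 - 5*(-23) = 15 + 115 = 130)
d(w) = 130*w
u = -61/87 (u = 61/(-87) = 61*(-1/87) = -61/87 ≈ -0.70115)
1/(u + d(h(-16, -2))) = 1/(-61/87 + 130*(-1*(-2))) = 1/(-61/87 + 130*2) = 1/(-61/87 + 260) = 1/(22559/87) = 87/22559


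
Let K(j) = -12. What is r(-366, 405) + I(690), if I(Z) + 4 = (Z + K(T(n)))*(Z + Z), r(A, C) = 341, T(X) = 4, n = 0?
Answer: 935977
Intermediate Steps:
I(Z) = -4 + 2*Z*(-12 + Z) (I(Z) = -4 + (Z - 12)*(Z + Z) = -4 + (-12 + Z)*(2*Z) = -4 + 2*Z*(-12 + Z))
r(-366, 405) + I(690) = 341 + (-4 - 24*690 + 2*690²) = 341 + (-4 - 16560 + 2*476100) = 341 + (-4 - 16560 + 952200) = 341 + 935636 = 935977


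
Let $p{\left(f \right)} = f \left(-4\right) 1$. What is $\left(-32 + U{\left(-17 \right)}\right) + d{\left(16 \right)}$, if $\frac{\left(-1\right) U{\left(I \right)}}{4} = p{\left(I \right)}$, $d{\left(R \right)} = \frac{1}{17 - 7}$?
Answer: $- \frac{3039}{10} \approx -303.9$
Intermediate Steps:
$d{\left(R \right)} = \frac{1}{10}$
$p{\left(f \right)} = - 4 f$ ($p{\left(f \right)} = - 4 f 1 = - 4 f$)
$U{\left(I \right)} = 16 I$ ($U{\left(I \right)} = - 4 \left(- 4 I\right) = 16 I$)
$\left(-32 + U{\left(-17 \right)}\right) + d{\left(16 \right)} = \left(-32 + 16 \left(-17\right)\right) + \frac{1}{10} = \left(-32 - 272\right) + \frac{1}{10} = -304 + \frac{1}{10} = - \frac{3039}{10}$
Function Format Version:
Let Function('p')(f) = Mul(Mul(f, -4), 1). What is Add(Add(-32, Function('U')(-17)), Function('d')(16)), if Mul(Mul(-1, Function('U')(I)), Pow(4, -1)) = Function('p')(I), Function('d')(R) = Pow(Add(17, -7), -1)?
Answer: Rational(-3039, 10) ≈ -303.90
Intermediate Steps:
Function('d')(R) = Rational(1, 10) (Function('d')(R) = Pow(10, -1) = Rational(1, 10))
Function('p')(f) = Mul(-4, f) (Function('p')(f) = Mul(Mul(-4, f), 1) = Mul(-4, f))
Function('U')(I) = Mul(16, I) (Function('U')(I) = Mul(-4, Mul(-4, I)) = Mul(16, I))
Add(Add(-32, Function('U')(-17)), Function('d')(16)) = Add(Add(-32, Mul(16, -17)), Rational(1, 10)) = Add(Add(-32, -272), Rational(1, 10)) = Add(-304, Rational(1, 10)) = Rational(-3039, 10)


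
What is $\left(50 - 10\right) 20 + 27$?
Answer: $827$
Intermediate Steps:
$\left(50 - 10\right) 20 + 27 = 40 \cdot 20 + 27 = 800 + 27 = 827$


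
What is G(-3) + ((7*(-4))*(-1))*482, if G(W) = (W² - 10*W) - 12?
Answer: 13523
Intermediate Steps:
G(W) = -12 + W² - 10*W
G(-3) + ((7*(-4))*(-1))*482 = (-12 + (-3)² - 10*(-3)) + ((7*(-4))*(-1))*482 = (-12 + 9 + 30) - 28*(-1)*482 = 27 + 28*482 = 27 + 13496 = 13523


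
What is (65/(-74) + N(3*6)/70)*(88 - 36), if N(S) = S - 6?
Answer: -47606/1295 ≈ -36.761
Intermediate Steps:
N(S) = -6 + S
(65/(-74) + N(3*6)/70)*(88 - 36) = (65/(-74) + (-6 + 3*6)/70)*(88 - 36) = (65*(-1/74) + (-6 + 18)*(1/70))*52 = (-65/74 + 12*(1/70))*52 = (-65/74 + 6/35)*52 = -1831/2590*52 = -47606/1295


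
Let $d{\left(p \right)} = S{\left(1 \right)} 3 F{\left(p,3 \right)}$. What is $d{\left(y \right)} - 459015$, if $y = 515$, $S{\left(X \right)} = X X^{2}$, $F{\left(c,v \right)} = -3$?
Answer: $-459024$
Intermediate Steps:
$S{\left(X \right)} = X^{3}$
$d{\left(p \right)} = -9$ ($d{\left(p \right)} = 1^{3} \cdot 3 \left(-3\right) = 1 \cdot 3 \left(-3\right) = 3 \left(-3\right) = -9$)
$d{\left(y \right)} - 459015 = -9 - 459015 = -459024$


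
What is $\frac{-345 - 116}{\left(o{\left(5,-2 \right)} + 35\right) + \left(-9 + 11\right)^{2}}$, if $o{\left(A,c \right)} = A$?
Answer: $- \frac{461}{44} \approx -10.477$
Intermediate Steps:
$\frac{-345 - 116}{\left(o{\left(5,-2 \right)} + 35\right) + \left(-9 + 11\right)^{2}} = \frac{-345 - 116}{\left(5 + 35\right) + \left(-9 + 11\right)^{2}} = - \frac{461}{40 + 2^{2}} = - \frac{461}{40 + 4} = - \frac{461}{44}$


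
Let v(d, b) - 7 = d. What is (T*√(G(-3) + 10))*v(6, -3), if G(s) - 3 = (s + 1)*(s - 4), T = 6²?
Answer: 1404*√3 ≈ 2431.8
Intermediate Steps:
v(d, b) = 7 + d
T = 36
G(s) = 3 + (1 + s)*(-4 + s) (G(s) = 3 + (s + 1)*(s - 4) = 3 + (1 + s)*(-4 + s))
(T*√(G(-3) + 10))*v(6, -3) = (36*√((-1 + (-3)² - 3*(-3)) + 10))*(7 + 6) = (36*√((-1 + 9 + 9) + 10))*13 = (36*√(17 + 10))*13 = (36*√27)*13 = (36*(3*√3))*13 = (108*√3)*13 = 1404*√3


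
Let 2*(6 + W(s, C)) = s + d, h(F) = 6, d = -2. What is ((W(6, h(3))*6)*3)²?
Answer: 5184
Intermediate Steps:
W(s, C) = -7 + s/2 (W(s, C) = -6 + (s - 2)/2 = -6 + (-2 + s)/2 = -6 + (-1 + s/2) = -7 + s/2)
((W(6, h(3))*6)*3)² = (((-7 + (½)*6)*6)*3)² = (((-7 + 3)*6)*3)² = (-4*6*3)² = (-24*3)² = (-72)² = 5184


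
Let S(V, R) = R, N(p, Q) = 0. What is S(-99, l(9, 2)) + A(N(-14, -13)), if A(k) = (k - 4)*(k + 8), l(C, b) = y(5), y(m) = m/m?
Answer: -31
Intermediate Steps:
y(m) = 1
l(C, b) = 1
A(k) = (-4 + k)*(8 + k)
S(-99, l(9, 2)) + A(N(-14, -13)) = 1 + (-32 + 0**2 + 4*0) = 1 + (-32 + 0 + 0) = 1 - 32 = -31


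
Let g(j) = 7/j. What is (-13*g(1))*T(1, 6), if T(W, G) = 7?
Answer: -637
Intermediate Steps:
(-13*g(1))*T(1, 6) = -91/1*7 = -91*7 = -637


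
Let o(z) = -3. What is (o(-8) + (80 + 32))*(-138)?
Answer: -15042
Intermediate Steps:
(o(-8) + (80 + 32))*(-138) = (-3 + (80 + 32))*(-138) = (-3 + 112)*(-138) = 109*(-138) = -15042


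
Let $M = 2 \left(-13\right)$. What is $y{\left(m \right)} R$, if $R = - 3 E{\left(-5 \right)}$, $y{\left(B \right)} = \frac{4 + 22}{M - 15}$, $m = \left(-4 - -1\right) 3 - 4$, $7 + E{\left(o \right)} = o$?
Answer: $- \frac{936}{41} \approx -22.829$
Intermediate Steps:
$E{\left(o \right)} = -7 + o$
$M = -26$
$m = -13$ ($m = \left(-4 + 1\right) 3 - 4 = \left(-3\right) 3 - 4 = -9 - 4 = -13$)
$y{\left(B \right)} = - \frac{26}{41}$ ($y{\left(B \right)} = \frac{4 + 22}{-26 - 15} = \frac{26}{-41} = 26 \left(- \frac{1}{41}\right) = - \frac{26}{41}$)
$R = 36$ ($R = - 3 \left(-7 - 5\right) = \left(-3\right) \left(-12\right) = 36$)
$y{\left(m \right)} R = \left(- \frac{26}{41}\right) 36 = - \frac{936}{41}$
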